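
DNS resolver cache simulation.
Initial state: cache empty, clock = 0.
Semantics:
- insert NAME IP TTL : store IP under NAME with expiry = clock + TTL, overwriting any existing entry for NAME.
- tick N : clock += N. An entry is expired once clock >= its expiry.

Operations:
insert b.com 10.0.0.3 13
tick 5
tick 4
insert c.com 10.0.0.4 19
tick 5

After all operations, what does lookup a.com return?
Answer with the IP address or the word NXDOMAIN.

Op 1: insert b.com -> 10.0.0.3 (expiry=0+13=13). clock=0
Op 2: tick 5 -> clock=5.
Op 3: tick 4 -> clock=9.
Op 4: insert c.com -> 10.0.0.4 (expiry=9+19=28). clock=9
Op 5: tick 5 -> clock=14. purged={b.com}
lookup a.com: not in cache (expired or never inserted)

Answer: NXDOMAIN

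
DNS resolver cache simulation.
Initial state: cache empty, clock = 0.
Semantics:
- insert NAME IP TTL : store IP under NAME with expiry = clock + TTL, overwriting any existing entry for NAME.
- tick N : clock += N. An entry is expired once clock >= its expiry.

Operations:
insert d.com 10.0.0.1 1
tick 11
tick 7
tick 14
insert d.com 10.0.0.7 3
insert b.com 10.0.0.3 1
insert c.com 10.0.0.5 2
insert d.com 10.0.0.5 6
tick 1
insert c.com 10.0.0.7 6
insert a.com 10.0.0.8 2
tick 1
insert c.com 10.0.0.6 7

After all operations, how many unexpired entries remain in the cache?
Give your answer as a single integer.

Op 1: insert d.com -> 10.0.0.1 (expiry=0+1=1). clock=0
Op 2: tick 11 -> clock=11. purged={d.com}
Op 3: tick 7 -> clock=18.
Op 4: tick 14 -> clock=32.
Op 5: insert d.com -> 10.0.0.7 (expiry=32+3=35). clock=32
Op 6: insert b.com -> 10.0.0.3 (expiry=32+1=33). clock=32
Op 7: insert c.com -> 10.0.0.5 (expiry=32+2=34). clock=32
Op 8: insert d.com -> 10.0.0.5 (expiry=32+6=38). clock=32
Op 9: tick 1 -> clock=33. purged={b.com}
Op 10: insert c.com -> 10.0.0.7 (expiry=33+6=39). clock=33
Op 11: insert a.com -> 10.0.0.8 (expiry=33+2=35). clock=33
Op 12: tick 1 -> clock=34.
Op 13: insert c.com -> 10.0.0.6 (expiry=34+7=41). clock=34
Final cache (unexpired): {a.com,c.com,d.com} -> size=3

Answer: 3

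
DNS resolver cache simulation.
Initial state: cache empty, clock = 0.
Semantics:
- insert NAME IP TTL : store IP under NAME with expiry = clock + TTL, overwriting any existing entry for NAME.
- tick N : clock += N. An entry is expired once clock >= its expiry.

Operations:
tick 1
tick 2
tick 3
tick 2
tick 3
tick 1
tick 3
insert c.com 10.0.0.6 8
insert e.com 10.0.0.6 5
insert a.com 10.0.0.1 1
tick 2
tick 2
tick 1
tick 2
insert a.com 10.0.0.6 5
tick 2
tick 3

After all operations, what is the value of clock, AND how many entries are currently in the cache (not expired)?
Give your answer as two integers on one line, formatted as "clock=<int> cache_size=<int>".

Answer: clock=27 cache_size=0

Derivation:
Op 1: tick 1 -> clock=1.
Op 2: tick 2 -> clock=3.
Op 3: tick 3 -> clock=6.
Op 4: tick 2 -> clock=8.
Op 5: tick 3 -> clock=11.
Op 6: tick 1 -> clock=12.
Op 7: tick 3 -> clock=15.
Op 8: insert c.com -> 10.0.0.6 (expiry=15+8=23). clock=15
Op 9: insert e.com -> 10.0.0.6 (expiry=15+5=20). clock=15
Op 10: insert a.com -> 10.0.0.1 (expiry=15+1=16). clock=15
Op 11: tick 2 -> clock=17. purged={a.com}
Op 12: tick 2 -> clock=19.
Op 13: tick 1 -> clock=20. purged={e.com}
Op 14: tick 2 -> clock=22.
Op 15: insert a.com -> 10.0.0.6 (expiry=22+5=27). clock=22
Op 16: tick 2 -> clock=24. purged={c.com}
Op 17: tick 3 -> clock=27. purged={a.com}
Final clock = 27
Final cache (unexpired): {} -> size=0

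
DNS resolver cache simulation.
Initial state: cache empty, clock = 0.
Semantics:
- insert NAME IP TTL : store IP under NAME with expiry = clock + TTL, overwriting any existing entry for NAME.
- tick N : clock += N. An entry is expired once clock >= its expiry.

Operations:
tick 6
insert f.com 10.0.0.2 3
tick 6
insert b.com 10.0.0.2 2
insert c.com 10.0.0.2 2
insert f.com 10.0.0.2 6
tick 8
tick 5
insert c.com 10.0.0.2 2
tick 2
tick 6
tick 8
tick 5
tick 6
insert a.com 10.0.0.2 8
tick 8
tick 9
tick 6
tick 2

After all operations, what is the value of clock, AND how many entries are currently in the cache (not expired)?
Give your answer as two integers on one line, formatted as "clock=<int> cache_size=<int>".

Answer: clock=77 cache_size=0

Derivation:
Op 1: tick 6 -> clock=6.
Op 2: insert f.com -> 10.0.0.2 (expiry=6+3=9). clock=6
Op 3: tick 6 -> clock=12. purged={f.com}
Op 4: insert b.com -> 10.0.0.2 (expiry=12+2=14). clock=12
Op 5: insert c.com -> 10.0.0.2 (expiry=12+2=14). clock=12
Op 6: insert f.com -> 10.0.0.2 (expiry=12+6=18). clock=12
Op 7: tick 8 -> clock=20. purged={b.com,c.com,f.com}
Op 8: tick 5 -> clock=25.
Op 9: insert c.com -> 10.0.0.2 (expiry=25+2=27). clock=25
Op 10: tick 2 -> clock=27. purged={c.com}
Op 11: tick 6 -> clock=33.
Op 12: tick 8 -> clock=41.
Op 13: tick 5 -> clock=46.
Op 14: tick 6 -> clock=52.
Op 15: insert a.com -> 10.0.0.2 (expiry=52+8=60). clock=52
Op 16: tick 8 -> clock=60. purged={a.com}
Op 17: tick 9 -> clock=69.
Op 18: tick 6 -> clock=75.
Op 19: tick 2 -> clock=77.
Final clock = 77
Final cache (unexpired): {} -> size=0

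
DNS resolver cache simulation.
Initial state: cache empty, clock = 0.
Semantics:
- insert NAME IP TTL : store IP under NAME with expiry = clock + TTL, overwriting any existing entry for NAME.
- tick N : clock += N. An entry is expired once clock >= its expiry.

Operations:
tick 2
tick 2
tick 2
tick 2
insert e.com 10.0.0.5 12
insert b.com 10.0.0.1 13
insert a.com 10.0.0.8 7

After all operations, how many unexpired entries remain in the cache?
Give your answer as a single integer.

Op 1: tick 2 -> clock=2.
Op 2: tick 2 -> clock=4.
Op 3: tick 2 -> clock=6.
Op 4: tick 2 -> clock=8.
Op 5: insert e.com -> 10.0.0.5 (expiry=8+12=20). clock=8
Op 6: insert b.com -> 10.0.0.1 (expiry=8+13=21). clock=8
Op 7: insert a.com -> 10.0.0.8 (expiry=8+7=15). clock=8
Final cache (unexpired): {a.com,b.com,e.com} -> size=3

Answer: 3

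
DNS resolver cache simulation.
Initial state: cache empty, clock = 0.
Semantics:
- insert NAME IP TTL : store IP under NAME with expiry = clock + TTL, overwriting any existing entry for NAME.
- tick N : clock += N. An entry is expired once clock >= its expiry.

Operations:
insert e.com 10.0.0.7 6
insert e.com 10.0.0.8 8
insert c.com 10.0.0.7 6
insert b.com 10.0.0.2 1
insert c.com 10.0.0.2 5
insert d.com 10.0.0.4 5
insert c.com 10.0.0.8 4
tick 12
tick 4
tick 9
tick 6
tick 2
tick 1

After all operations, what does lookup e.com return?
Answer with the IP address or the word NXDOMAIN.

Op 1: insert e.com -> 10.0.0.7 (expiry=0+6=6). clock=0
Op 2: insert e.com -> 10.0.0.8 (expiry=0+8=8). clock=0
Op 3: insert c.com -> 10.0.0.7 (expiry=0+6=6). clock=0
Op 4: insert b.com -> 10.0.0.2 (expiry=0+1=1). clock=0
Op 5: insert c.com -> 10.0.0.2 (expiry=0+5=5). clock=0
Op 6: insert d.com -> 10.0.0.4 (expiry=0+5=5). clock=0
Op 7: insert c.com -> 10.0.0.8 (expiry=0+4=4). clock=0
Op 8: tick 12 -> clock=12. purged={b.com,c.com,d.com,e.com}
Op 9: tick 4 -> clock=16.
Op 10: tick 9 -> clock=25.
Op 11: tick 6 -> clock=31.
Op 12: tick 2 -> clock=33.
Op 13: tick 1 -> clock=34.
lookup e.com: not in cache (expired or never inserted)

Answer: NXDOMAIN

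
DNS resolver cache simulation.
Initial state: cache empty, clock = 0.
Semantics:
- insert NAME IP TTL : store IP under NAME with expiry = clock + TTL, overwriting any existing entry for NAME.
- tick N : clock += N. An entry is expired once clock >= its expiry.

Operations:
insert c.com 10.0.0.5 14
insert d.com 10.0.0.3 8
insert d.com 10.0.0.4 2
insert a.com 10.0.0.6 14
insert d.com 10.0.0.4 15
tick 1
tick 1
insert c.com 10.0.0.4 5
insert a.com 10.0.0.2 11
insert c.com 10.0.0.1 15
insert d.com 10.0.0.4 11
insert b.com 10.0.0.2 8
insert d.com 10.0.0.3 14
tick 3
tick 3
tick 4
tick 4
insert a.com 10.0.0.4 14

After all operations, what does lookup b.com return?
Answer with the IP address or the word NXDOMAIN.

Op 1: insert c.com -> 10.0.0.5 (expiry=0+14=14). clock=0
Op 2: insert d.com -> 10.0.0.3 (expiry=0+8=8). clock=0
Op 3: insert d.com -> 10.0.0.4 (expiry=0+2=2). clock=0
Op 4: insert a.com -> 10.0.0.6 (expiry=0+14=14). clock=0
Op 5: insert d.com -> 10.0.0.4 (expiry=0+15=15). clock=0
Op 6: tick 1 -> clock=1.
Op 7: tick 1 -> clock=2.
Op 8: insert c.com -> 10.0.0.4 (expiry=2+5=7). clock=2
Op 9: insert a.com -> 10.0.0.2 (expiry=2+11=13). clock=2
Op 10: insert c.com -> 10.0.0.1 (expiry=2+15=17). clock=2
Op 11: insert d.com -> 10.0.0.4 (expiry=2+11=13). clock=2
Op 12: insert b.com -> 10.0.0.2 (expiry=2+8=10). clock=2
Op 13: insert d.com -> 10.0.0.3 (expiry=2+14=16). clock=2
Op 14: tick 3 -> clock=5.
Op 15: tick 3 -> clock=8.
Op 16: tick 4 -> clock=12. purged={b.com}
Op 17: tick 4 -> clock=16. purged={a.com,d.com}
Op 18: insert a.com -> 10.0.0.4 (expiry=16+14=30). clock=16
lookup b.com: not in cache (expired or never inserted)

Answer: NXDOMAIN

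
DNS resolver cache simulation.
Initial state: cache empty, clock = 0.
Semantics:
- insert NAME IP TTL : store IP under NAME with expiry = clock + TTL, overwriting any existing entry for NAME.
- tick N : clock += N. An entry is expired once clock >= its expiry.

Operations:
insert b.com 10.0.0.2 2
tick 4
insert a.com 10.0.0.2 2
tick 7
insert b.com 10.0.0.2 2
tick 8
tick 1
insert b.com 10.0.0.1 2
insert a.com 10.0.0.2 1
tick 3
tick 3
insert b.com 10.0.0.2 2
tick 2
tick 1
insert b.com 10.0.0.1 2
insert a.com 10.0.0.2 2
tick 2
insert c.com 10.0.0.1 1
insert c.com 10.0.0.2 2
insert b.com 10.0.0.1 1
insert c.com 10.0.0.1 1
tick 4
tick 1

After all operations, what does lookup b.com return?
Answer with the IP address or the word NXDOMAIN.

Op 1: insert b.com -> 10.0.0.2 (expiry=0+2=2). clock=0
Op 2: tick 4 -> clock=4. purged={b.com}
Op 3: insert a.com -> 10.0.0.2 (expiry=4+2=6). clock=4
Op 4: tick 7 -> clock=11. purged={a.com}
Op 5: insert b.com -> 10.0.0.2 (expiry=11+2=13). clock=11
Op 6: tick 8 -> clock=19. purged={b.com}
Op 7: tick 1 -> clock=20.
Op 8: insert b.com -> 10.0.0.1 (expiry=20+2=22). clock=20
Op 9: insert a.com -> 10.0.0.2 (expiry=20+1=21). clock=20
Op 10: tick 3 -> clock=23. purged={a.com,b.com}
Op 11: tick 3 -> clock=26.
Op 12: insert b.com -> 10.0.0.2 (expiry=26+2=28). clock=26
Op 13: tick 2 -> clock=28. purged={b.com}
Op 14: tick 1 -> clock=29.
Op 15: insert b.com -> 10.0.0.1 (expiry=29+2=31). clock=29
Op 16: insert a.com -> 10.0.0.2 (expiry=29+2=31). clock=29
Op 17: tick 2 -> clock=31. purged={a.com,b.com}
Op 18: insert c.com -> 10.0.0.1 (expiry=31+1=32). clock=31
Op 19: insert c.com -> 10.0.0.2 (expiry=31+2=33). clock=31
Op 20: insert b.com -> 10.0.0.1 (expiry=31+1=32). clock=31
Op 21: insert c.com -> 10.0.0.1 (expiry=31+1=32). clock=31
Op 22: tick 4 -> clock=35. purged={b.com,c.com}
Op 23: tick 1 -> clock=36.
lookup b.com: not in cache (expired or never inserted)

Answer: NXDOMAIN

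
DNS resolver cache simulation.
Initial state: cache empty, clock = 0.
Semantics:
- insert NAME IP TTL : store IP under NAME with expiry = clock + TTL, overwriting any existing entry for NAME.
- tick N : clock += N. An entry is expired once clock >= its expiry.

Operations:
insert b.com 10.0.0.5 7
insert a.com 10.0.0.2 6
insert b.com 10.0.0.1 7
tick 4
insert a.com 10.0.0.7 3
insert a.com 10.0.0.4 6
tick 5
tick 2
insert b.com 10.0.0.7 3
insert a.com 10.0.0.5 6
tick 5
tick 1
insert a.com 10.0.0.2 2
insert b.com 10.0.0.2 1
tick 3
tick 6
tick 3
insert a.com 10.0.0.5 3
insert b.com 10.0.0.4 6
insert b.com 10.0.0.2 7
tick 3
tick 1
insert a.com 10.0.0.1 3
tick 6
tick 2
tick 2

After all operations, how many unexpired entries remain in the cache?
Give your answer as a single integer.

Answer: 0

Derivation:
Op 1: insert b.com -> 10.0.0.5 (expiry=0+7=7). clock=0
Op 2: insert a.com -> 10.0.0.2 (expiry=0+6=6). clock=0
Op 3: insert b.com -> 10.0.0.1 (expiry=0+7=7). clock=0
Op 4: tick 4 -> clock=4.
Op 5: insert a.com -> 10.0.0.7 (expiry=4+3=7). clock=4
Op 6: insert a.com -> 10.0.0.4 (expiry=4+6=10). clock=4
Op 7: tick 5 -> clock=9. purged={b.com}
Op 8: tick 2 -> clock=11. purged={a.com}
Op 9: insert b.com -> 10.0.0.7 (expiry=11+3=14). clock=11
Op 10: insert a.com -> 10.0.0.5 (expiry=11+6=17). clock=11
Op 11: tick 5 -> clock=16. purged={b.com}
Op 12: tick 1 -> clock=17. purged={a.com}
Op 13: insert a.com -> 10.0.0.2 (expiry=17+2=19). clock=17
Op 14: insert b.com -> 10.0.0.2 (expiry=17+1=18). clock=17
Op 15: tick 3 -> clock=20. purged={a.com,b.com}
Op 16: tick 6 -> clock=26.
Op 17: tick 3 -> clock=29.
Op 18: insert a.com -> 10.0.0.5 (expiry=29+3=32). clock=29
Op 19: insert b.com -> 10.0.0.4 (expiry=29+6=35). clock=29
Op 20: insert b.com -> 10.0.0.2 (expiry=29+7=36). clock=29
Op 21: tick 3 -> clock=32. purged={a.com}
Op 22: tick 1 -> clock=33.
Op 23: insert a.com -> 10.0.0.1 (expiry=33+3=36). clock=33
Op 24: tick 6 -> clock=39. purged={a.com,b.com}
Op 25: tick 2 -> clock=41.
Op 26: tick 2 -> clock=43.
Final cache (unexpired): {} -> size=0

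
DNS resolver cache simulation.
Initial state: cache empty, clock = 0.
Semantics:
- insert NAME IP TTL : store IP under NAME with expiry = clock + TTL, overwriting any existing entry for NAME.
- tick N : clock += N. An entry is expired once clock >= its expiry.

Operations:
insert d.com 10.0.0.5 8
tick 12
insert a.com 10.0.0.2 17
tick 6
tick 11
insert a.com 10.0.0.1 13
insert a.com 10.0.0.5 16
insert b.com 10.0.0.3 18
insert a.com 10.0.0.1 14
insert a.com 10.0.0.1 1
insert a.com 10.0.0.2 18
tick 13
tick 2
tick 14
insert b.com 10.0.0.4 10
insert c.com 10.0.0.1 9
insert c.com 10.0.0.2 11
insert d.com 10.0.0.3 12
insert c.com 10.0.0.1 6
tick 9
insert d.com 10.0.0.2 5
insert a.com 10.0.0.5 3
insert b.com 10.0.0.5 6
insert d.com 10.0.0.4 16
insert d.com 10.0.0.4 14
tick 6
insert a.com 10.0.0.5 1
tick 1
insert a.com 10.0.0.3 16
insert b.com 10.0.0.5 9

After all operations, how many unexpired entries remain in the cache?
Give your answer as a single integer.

Answer: 3

Derivation:
Op 1: insert d.com -> 10.0.0.5 (expiry=0+8=8). clock=0
Op 2: tick 12 -> clock=12. purged={d.com}
Op 3: insert a.com -> 10.0.0.2 (expiry=12+17=29). clock=12
Op 4: tick 6 -> clock=18.
Op 5: tick 11 -> clock=29. purged={a.com}
Op 6: insert a.com -> 10.0.0.1 (expiry=29+13=42). clock=29
Op 7: insert a.com -> 10.0.0.5 (expiry=29+16=45). clock=29
Op 8: insert b.com -> 10.0.0.3 (expiry=29+18=47). clock=29
Op 9: insert a.com -> 10.0.0.1 (expiry=29+14=43). clock=29
Op 10: insert a.com -> 10.0.0.1 (expiry=29+1=30). clock=29
Op 11: insert a.com -> 10.0.0.2 (expiry=29+18=47). clock=29
Op 12: tick 13 -> clock=42.
Op 13: tick 2 -> clock=44.
Op 14: tick 14 -> clock=58. purged={a.com,b.com}
Op 15: insert b.com -> 10.0.0.4 (expiry=58+10=68). clock=58
Op 16: insert c.com -> 10.0.0.1 (expiry=58+9=67). clock=58
Op 17: insert c.com -> 10.0.0.2 (expiry=58+11=69). clock=58
Op 18: insert d.com -> 10.0.0.3 (expiry=58+12=70). clock=58
Op 19: insert c.com -> 10.0.0.1 (expiry=58+6=64). clock=58
Op 20: tick 9 -> clock=67. purged={c.com}
Op 21: insert d.com -> 10.0.0.2 (expiry=67+5=72). clock=67
Op 22: insert a.com -> 10.0.0.5 (expiry=67+3=70). clock=67
Op 23: insert b.com -> 10.0.0.5 (expiry=67+6=73). clock=67
Op 24: insert d.com -> 10.0.0.4 (expiry=67+16=83). clock=67
Op 25: insert d.com -> 10.0.0.4 (expiry=67+14=81). clock=67
Op 26: tick 6 -> clock=73. purged={a.com,b.com}
Op 27: insert a.com -> 10.0.0.5 (expiry=73+1=74). clock=73
Op 28: tick 1 -> clock=74. purged={a.com}
Op 29: insert a.com -> 10.0.0.3 (expiry=74+16=90). clock=74
Op 30: insert b.com -> 10.0.0.5 (expiry=74+9=83). clock=74
Final cache (unexpired): {a.com,b.com,d.com} -> size=3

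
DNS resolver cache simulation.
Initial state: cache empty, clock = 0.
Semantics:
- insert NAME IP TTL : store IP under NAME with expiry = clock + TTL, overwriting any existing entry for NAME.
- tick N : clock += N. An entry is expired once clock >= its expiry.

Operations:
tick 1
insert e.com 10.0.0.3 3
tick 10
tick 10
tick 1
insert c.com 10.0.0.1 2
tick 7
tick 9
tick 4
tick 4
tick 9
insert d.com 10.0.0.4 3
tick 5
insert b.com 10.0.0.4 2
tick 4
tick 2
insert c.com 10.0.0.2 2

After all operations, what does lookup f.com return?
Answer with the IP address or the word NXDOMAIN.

Op 1: tick 1 -> clock=1.
Op 2: insert e.com -> 10.0.0.3 (expiry=1+3=4). clock=1
Op 3: tick 10 -> clock=11. purged={e.com}
Op 4: tick 10 -> clock=21.
Op 5: tick 1 -> clock=22.
Op 6: insert c.com -> 10.0.0.1 (expiry=22+2=24). clock=22
Op 7: tick 7 -> clock=29. purged={c.com}
Op 8: tick 9 -> clock=38.
Op 9: tick 4 -> clock=42.
Op 10: tick 4 -> clock=46.
Op 11: tick 9 -> clock=55.
Op 12: insert d.com -> 10.0.0.4 (expiry=55+3=58). clock=55
Op 13: tick 5 -> clock=60. purged={d.com}
Op 14: insert b.com -> 10.0.0.4 (expiry=60+2=62). clock=60
Op 15: tick 4 -> clock=64. purged={b.com}
Op 16: tick 2 -> clock=66.
Op 17: insert c.com -> 10.0.0.2 (expiry=66+2=68). clock=66
lookup f.com: not in cache (expired or never inserted)

Answer: NXDOMAIN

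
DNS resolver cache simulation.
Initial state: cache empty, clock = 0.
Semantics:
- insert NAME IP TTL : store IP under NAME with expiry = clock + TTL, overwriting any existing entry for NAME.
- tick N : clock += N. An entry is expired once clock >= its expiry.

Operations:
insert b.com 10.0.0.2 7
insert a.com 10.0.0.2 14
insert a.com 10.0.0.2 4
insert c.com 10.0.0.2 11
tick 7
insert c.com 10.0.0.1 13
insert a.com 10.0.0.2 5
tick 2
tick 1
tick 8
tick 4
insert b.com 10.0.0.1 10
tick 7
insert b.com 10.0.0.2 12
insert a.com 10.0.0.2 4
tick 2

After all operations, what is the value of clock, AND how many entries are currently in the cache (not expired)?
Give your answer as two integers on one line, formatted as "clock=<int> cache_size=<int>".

Op 1: insert b.com -> 10.0.0.2 (expiry=0+7=7). clock=0
Op 2: insert a.com -> 10.0.0.2 (expiry=0+14=14). clock=0
Op 3: insert a.com -> 10.0.0.2 (expiry=0+4=4). clock=0
Op 4: insert c.com -> 10.0.0.2 (expiry=0+11=11). clock=0
Op 5: tick 7 -> clock=7. purged={a.com,b.com}
Op 6: insert c.com -> 10.0.0.1 (expiry=7+13=20). clock=7
Op 7: insert a.com -> 10.0.0.2 (expiry=7+5=12). clock=7
Op 8: tick 2 -> clock=9.
Op 9: tick 1 -> clock=10.
Op 10: tick 8 -> clock=18. purged={a.com}
Op 11: tick 4 -> clock=22. purged={c.com}
Op 12: insert b.com -> 10.0.0.1 (expiry=22+10=32). clock=22
Op 13: tick 7 -> clock=29.
Op 14: insert b.com -> 10.0.0.2 (expiry=29+12=41). clock=29
Op 15: insert a.com -> 10.0.0.2 (expiry=29+4=33). clock=29
Op 16: tick 2 -> clock=31.
Final clock = 31
Final cache (unexpired): {a.com,b.com} -> size=2

Answer: clock=31 cache_size=2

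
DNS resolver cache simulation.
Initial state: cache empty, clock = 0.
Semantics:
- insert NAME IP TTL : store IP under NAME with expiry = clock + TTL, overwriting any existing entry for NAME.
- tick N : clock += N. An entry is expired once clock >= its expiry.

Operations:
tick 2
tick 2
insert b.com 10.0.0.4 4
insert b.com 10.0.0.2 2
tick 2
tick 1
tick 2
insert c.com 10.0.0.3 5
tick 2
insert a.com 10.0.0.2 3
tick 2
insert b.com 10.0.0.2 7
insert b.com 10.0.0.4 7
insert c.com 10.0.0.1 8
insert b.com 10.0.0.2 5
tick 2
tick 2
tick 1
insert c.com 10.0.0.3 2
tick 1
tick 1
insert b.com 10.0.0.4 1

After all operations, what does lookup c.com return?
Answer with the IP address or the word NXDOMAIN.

Op 1: tick 2 -> clock=2.
Op 2: tick 2 -> clock=4.
Op 3: insert b.com -> 10.0.0.4 (expiry=4+4=8). clock=4
Op 4: insert b.com -> 10.0.0.2 (expiry=4+2=6). clock=4
Op 5: tick 2 -> clock=6. purged={b.com}
Op 6: tick 1 -> clock=7.
Op 7: tick 2 -> clock=9.
Op 8: insert c.com -> 10.0.0.3 (expiry=9+5=14). clock=9
Op 9: tick 2 -> clock=11.
Op 10: insert a.com -> 10.0.0.2 (expiry=11+3=14). clock=11
Op 11: tick 2 -> clock=13.
Op 12: insert b.com -> 10.0.0.2 (expiry=13+7=20). clock=13
Op 13: insert b.com -> 10.0.0.4 (expiry=13+7=20). clock=13
Op 14: insert c.com -> 10.0.0.1 (expiry=13+8=21). clock=13
Op 15: insert b.com -> 10.0.0.2 (expiry=13+5=18). clock=13
Op 16: tick 2 -> clock=15. purged={a.com}
Op 17: tick 2 -> clock=17.
Op 18: tick 1 -> clock=18. purged={b.com}
Op 19: insert c.com -> 10.0.0.3 (expiry=18+2=20). clock=18
Op 20: tick 1 -> clock=19.
Op 21: tick 1 -> clock=20. purged={c.com}
Op 22: insert b.com -> 10.0.0.4 (expiry=20+1=21). clock=20
lookup c.com: not in cache (expired or never inserted)

Answer: NXDOMAIN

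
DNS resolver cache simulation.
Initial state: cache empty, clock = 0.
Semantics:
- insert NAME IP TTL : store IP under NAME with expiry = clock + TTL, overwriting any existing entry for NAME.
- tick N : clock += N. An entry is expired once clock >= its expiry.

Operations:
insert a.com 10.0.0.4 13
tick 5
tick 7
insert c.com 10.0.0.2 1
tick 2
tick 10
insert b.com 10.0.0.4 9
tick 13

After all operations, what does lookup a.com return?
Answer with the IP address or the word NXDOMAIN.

Op 1: insert a.com -> 10.0.0.4 (expiry=0+13=13). clock=0
Op 2: tick 5 -> clock=5.
Op 3: tick 7 -> clock=12.
Op 4: insert c.com -> 10.0.0.2 (expiry=12+1=13). clock=12
Op 5: tick 2 -> clock=14. purged={a.com,c.com}
Op 6: tick 10 -> clock=24.
Op 7: insert b.com -> 10.0.0.4 (expiry=24+9=33). clock=24
Op 8: tick 13 -> clock=37. purged={b.com}
lookup a.com: not in cache (expired or never inserted)

Answer: NXDOMAIN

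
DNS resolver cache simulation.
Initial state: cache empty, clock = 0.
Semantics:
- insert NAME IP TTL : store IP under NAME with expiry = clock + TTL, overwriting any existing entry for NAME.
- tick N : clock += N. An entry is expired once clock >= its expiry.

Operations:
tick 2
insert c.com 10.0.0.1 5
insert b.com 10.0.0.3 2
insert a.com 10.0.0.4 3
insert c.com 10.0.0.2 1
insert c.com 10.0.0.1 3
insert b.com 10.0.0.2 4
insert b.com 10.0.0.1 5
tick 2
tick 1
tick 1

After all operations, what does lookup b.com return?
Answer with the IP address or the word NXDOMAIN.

Op 1: tick 2 -> clock=2.
Op 2: insert c.com -> 10.0.0.1 (expiry=2+5=7). clock=2
Op 3: insert b.com -> 10.0.0.3 (expiry=2+2=4). clock=2
Op 4: insert a.com -> 10.0.0.4 (expiry=2+3=5). clock=2
Op 5: insert c.com -> 10.0.0.2 (expiry=2+1=3). clock=2
Op 6: insert c.com -> 10.0.0.1 (expiry=2+3=5). clock=2
Op 7: insert b.com -> 10.0.0.2 (expiry=2+4=6). clock=2
Op 8: insert b.com -> 10.0.0.1 (expiry=2+5=7). clock=2
Op 9: tick 2 -> clock=4.
Op 10: tick 1 -> clock=5. purged={a.com,c.com}
Op 11: tick 1 -> clock=6.
lookup b.com: present, ip=10.0.0.1 expiry=7 > clock=6

Answer: 10.0.0.1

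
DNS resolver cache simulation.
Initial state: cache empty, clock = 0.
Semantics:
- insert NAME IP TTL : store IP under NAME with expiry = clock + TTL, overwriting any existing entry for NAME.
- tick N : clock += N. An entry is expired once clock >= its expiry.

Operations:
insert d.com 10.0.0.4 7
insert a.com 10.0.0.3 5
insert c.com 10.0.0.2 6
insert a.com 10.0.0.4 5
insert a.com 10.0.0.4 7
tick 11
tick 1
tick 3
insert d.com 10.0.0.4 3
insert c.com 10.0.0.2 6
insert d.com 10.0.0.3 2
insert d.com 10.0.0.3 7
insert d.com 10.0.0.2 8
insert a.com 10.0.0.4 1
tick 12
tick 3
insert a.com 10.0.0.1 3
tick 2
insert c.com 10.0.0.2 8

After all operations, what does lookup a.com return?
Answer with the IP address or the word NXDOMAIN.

Op 1: insert d.com -> 10.0.0.4 (expiry=0+7=7). clock=0
Op 2: insert a.com -> 10.0.0.3 (expiry=0+5=5). clock=0
Op 3: insert c.com -> 10.0.0.2 (expiry=0+6=6). clock=0
Op 4: insert a.com -> 10.0.0.4 (expiry=0+5=5). clock=0
Op 5: insert a.com -> 10.0.0.4 (expiry=0+7=7). clock=0
Op 6: tick 11 -> clock=11. purged={a.com,c.com,d.com}
Op 7: tick 1 -> clock=12.
Op 8: tick 3 -> clock=15.
Op 9: insert d.com -> 10.0.0.4 (expiry=15+3=18). clock=15
Op 10: insert c.com -> 10.0.0.2 (expiry=15+6=21). clock=15
Op 11: insert d.com -> 10.0.0.3 (expiry=15+2=17). clock=15
Op 12: insert d.com -> 10.0.0.3 (expiry=15+7=22). clock=15
Op 13: insert d.com -> 10.0.0.2 (expiry=15+8=23). clock=15
Op 14: insert a.com -> 10.0.0.4 (expiry=15+1=16). clock=15
Op 15: tick 12 -> clock=27. purged={a.com,c.com,d.com}
Op 16: tick 3 -> clock=30.
Op 17: insert a.com -> 10.0.0.1 (expiry=30+3=33). clock=30
Op 18: tick 2 -> clock=32.
Op 19: insert c.com -> 10.0.0.2 (expiry=32+8=40). clock=32
lookup a.com: present, ip=10.0.0.1 expiry=33 > clock=32

Answer: 10.0.0.1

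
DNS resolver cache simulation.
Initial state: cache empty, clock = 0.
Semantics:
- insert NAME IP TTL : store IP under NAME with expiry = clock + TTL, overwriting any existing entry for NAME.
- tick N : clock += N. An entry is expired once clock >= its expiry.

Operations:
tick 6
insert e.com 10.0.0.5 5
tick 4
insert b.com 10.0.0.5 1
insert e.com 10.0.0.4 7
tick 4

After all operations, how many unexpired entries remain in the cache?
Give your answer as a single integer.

Op 1: tick 6 -> clock=6.
Op 2: insert e.com -> 10.0.0.5 (expiry=6+5=11). clock=6
Op 3: tick 4 -> clock=10.
Op 4: insert b.com -> 10.0.0.5 (expiry=10+1=11). clock=10
Op 5: insert e.com -> 10.0.0.4 (expiry=10+7=17). clock=10
Op 6: tick 4 -> clock=14. purged={b.com}
Final cache (unexpired): {e.com} -> size=1

Answer: 1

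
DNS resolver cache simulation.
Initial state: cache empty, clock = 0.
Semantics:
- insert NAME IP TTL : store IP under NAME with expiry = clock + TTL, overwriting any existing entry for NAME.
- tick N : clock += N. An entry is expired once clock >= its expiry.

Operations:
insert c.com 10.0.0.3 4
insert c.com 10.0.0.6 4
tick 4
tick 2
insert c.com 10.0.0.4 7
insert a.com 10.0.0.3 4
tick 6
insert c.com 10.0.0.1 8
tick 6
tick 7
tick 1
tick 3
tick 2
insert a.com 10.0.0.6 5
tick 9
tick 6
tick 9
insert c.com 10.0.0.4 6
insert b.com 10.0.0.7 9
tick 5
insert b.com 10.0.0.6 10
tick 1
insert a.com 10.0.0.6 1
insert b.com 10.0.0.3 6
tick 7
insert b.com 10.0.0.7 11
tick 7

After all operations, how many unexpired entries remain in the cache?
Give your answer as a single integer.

Op 1: insert c.com -> 10.0.0.3 (expiry=0+4=4). clock=0
Op 2: insert c.com -> 10.0.0.6 (expiry=0+4=4). clock=0
Op 3: tick 4 -> clock=4. purged={c.com}
Op 4: tick 2 -> clock=6.
Op 5: insert c.com -> 10.0.0.4 (expiry=6+7=13). clock=6
Op 6: insert a.com -> 10.0.0.3 (expiry=6+4=10). clock=6
Op 7: tick 6 -> clock=12. purged={a.com}
Op 8: insert c.com -> 10.0.0.1 (expiry=12+8=20). clock=12
Op 9: tick 6 -> clock=18.
Op 10: tick 7 -> clock=25. purged={c.com}
Op 11: tick 1 -> clock=26.
Op 12: tick 3 -> clock=29.
Op 13: tick 2 -> clock=31.
Op 14: insert a.com -> 10.0.0.6 (expiry=31+5=36). clock=31
Op 15: tick 9 -> clock=40. purged={a.com}
Op 16: tick 6 -> clock=46.
Op 17: tick 9 -> clock=55.
Op 18: insert c.com -> 10.0.0.4 (expiry=55+6=61). clock=55
Op 19: insert b.com -> 10.0.0.7 (expiry=55+9=64). clock=55
Op 20: tick 5 -> clock=60.
Op 21: insert b.com -> 10.0.0.6 (expiry=60+10=70). clock=60
Op 22: tick 1 -> clock=61. purged={c.com}
Op 23: insert a.com -> 10.0.0.6 (expiry=61+1=62). clock=61
Op 24: insert b.com -> 10.0.0.3 (expiry=61+6=67). clock=61
Op 25: tick 7 -> clock=68. purged={a.com,b.com}
Op 26: insert b.com -> 10.0.0.7 (expiry=68+11=79). clock=68
Op 27: tick 7 -> clock=75.
Final cache (unexpired): {b.com} -> size=1

Answer: 1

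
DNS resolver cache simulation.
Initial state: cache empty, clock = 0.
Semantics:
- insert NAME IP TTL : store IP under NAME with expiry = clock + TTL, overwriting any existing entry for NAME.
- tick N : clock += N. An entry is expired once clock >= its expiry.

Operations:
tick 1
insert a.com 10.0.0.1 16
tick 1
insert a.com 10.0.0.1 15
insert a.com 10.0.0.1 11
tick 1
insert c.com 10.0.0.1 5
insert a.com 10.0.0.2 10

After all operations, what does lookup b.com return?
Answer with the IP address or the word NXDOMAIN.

Op 1: tick 1 -> clock=1.
Op 2: insert a.com -> 10.0.0.1 (expiry=1+16=17). clock=1
Op 3: tick 1 -> clock=2.
Op 4: insert a.com -> 10.0.0.1 (expiry=2+15=17). clock=2
Op 5: insert a.com -> 10.0.0.1 (expiry=2+11=13). clock=2
Op 6: tick 1 -> clock=3.
Op 7: insert c.com -> 10.0.0.1 (expiry=3+5=8). clock=3
Op 8: insert a.com -> 10.0.0.2 (expiry=3+10=13). clock=3
lookup b.com: not in cache (expired or never inserted)

Answer: NXDOMAIN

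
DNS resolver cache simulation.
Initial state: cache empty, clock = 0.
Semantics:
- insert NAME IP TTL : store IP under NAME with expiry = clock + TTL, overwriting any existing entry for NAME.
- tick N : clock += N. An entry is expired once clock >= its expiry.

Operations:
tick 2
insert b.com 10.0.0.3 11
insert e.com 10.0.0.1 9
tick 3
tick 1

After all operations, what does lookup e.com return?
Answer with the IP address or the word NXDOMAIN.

Answer: 10.0.0.1

Derivation:
Op 1: tick 2 -> clock=2.
Op 2: insert b.com -> 10.0.0.3 (expiry=2+11=13). clock=2
Op 3: insert e.com -> 10.0.0.1 (expiry=2+9=11). clock=2
Op 4: tick 3 -> clock=5.
Op 5: tick 1 -> clock=6.
lookup e.com: present, ip=10.0.0.1 expiry=11 > clock=6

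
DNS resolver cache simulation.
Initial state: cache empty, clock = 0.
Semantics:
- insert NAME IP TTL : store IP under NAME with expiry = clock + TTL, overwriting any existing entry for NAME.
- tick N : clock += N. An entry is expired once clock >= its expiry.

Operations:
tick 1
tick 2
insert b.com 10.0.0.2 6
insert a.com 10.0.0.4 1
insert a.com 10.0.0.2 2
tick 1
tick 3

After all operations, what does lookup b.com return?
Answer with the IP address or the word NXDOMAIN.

Op 1: tick 1 -> clock=1.
Op 2: tick 2 -> clock=3.
Op 3: insert b.com -> 10.0.0.2 (expiry=3+6=9). clock=3
Op 4: insert a.com -> 10.0.0.4 (expiry=3+1=4). clock=3
Op 5: insert a.com -> 10.0.0.2 (expiry=3+2=5). clock=3
Op 6: tick 1 -> clock=4.
Op 7: tick 3 -> clock=7. purged={a.com}
lookup b.com: present, ip=10.0.0.2 expiry=9 > clock=7

Answer: 10.0.0.2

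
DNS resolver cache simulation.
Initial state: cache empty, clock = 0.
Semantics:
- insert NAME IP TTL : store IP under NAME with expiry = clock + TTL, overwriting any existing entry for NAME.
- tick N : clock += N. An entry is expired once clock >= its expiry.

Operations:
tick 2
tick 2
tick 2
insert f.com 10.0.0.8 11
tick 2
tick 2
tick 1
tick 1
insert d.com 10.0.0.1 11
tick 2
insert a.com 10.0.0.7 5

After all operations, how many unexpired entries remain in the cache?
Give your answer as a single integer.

Answer: 3

Derivation:
Op 1: tick 2 -> clock=2.
Op 2: tick 2 -> clock=4.
Op 3: tick 2 -> clock=6.
Op 4: insert f.com -> 10.0.0.8 (expiry=6+11=17). clock=6
Op 5: tick 2 -> clock=8.
Op 6: tick 2 -> clock=10.
Op 7: tick 1 -> clock=11.
Op 8: tick 1 -> clock=12.
Op 9: insert d.com -> 10.0.0.1 (expiry=12+11=23). clock=12
Op 10: tick 2 -> clock=14.
Op 11: insert a.com -> 10.0.0.7 (expiry=14+5=19). clock=14
Final cache (unexpired): {a.com,d.com,f.com} -> size=3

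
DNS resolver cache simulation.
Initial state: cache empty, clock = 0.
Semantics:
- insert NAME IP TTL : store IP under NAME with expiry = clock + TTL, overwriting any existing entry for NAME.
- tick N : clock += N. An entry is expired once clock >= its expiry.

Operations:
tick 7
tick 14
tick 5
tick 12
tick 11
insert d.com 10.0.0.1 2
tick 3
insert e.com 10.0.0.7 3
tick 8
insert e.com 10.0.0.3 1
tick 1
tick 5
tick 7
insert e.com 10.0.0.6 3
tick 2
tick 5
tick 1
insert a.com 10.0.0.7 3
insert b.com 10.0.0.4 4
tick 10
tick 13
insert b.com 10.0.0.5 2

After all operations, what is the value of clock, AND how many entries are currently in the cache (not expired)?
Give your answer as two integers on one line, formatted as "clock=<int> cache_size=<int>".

Answer: clock=104 cache_size=1

Derivation:
Op 1: tick 7 -> clock=7.
Op 2: tick 14 -> clock=21.
Op 3: tick 5 -> clock=26.
Op 4: tick 12 -> clock=38.
Op 5: tick 11 -> clock=49.
Op 6: insert d.com -> 10.0.0.1 (expiry=49+2=51). clock=49
Op 7: tick 3 -> clock=52. purged={d.com}
Op 8: insert e.com -> 10.0.0.7 (expiry=52+3=55). clock=52
Op 9: tick 8 -> clock=60. purged={e.com}
Op 10: insert e.com -> 10.0.0.3 (expiry=60+1=61). clock=60
Op 11: tick 1 -> clock=61. purged={e.com}
Op 12: tick 5 -> clock=66.
Op 13: tick 7 -> clock=73.
Op 14: insert e.com -> 10.0.0.6 (expiry=73+3=76). clock=73
Op 15: tick 2 -> clock=75.
Op 16: tick 5 -> clock=80. purged={e.com}
Op 17: tick 1 -> clock=81.
Op 18: insert a.com -> 10.0.0.7 (expiry=81+3=84). clock=81
Op 19: insert b.com -> 10.0.0.4 (expiry=81+4=85). clock=81
Op 20: tick 10 -> clock=91. purged={a.com,b.com}
Op 21: tick 13 -> clock=104.
Op 22: insert b.com -> 10.0.0.5 (expiry=104+2=106). clock=104
Final clock = 104
Final cache (unexpired): {b.com} -> size=1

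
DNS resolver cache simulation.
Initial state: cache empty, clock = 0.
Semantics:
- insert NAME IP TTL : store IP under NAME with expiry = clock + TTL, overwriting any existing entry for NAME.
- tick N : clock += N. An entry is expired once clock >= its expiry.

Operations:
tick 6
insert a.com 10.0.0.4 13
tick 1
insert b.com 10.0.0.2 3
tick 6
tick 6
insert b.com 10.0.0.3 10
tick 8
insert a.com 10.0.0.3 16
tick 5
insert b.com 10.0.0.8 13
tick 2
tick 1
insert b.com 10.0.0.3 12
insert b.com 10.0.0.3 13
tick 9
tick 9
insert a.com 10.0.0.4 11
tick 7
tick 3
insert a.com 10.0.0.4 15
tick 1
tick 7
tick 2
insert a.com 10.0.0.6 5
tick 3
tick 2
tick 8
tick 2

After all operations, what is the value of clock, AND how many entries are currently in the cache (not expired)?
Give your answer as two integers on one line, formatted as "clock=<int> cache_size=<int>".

Op 1: tick 6 -> clock=6.
Op 2: insert a.com -> 10.0.0.4 (expiry=6+13=19). clock=6
Op 3: tick 1 -> clock=7.
Op 4: insert b.com -> 10.0.0.2 (expiry=7+3=10). clock=7
Op 5: tick 6 -> clock=13. purged={b.com}
Op 6: tick 6 -> clock=19. purged={a.com}
Op 7: insert b.com -> 10.0.0.3 (expiry=19+10=29). clock=19
Op 8: tick 8 -> clock=27.
Op 9: insert a.com -> 10.0.0.3 (expiry=27+16=43). clock=27
Op 10: tick 5 -> clock=32. purged={b.com}
Op 11: insert b.com -> 10.0.0.8 (expiry=32+13=45). clock=32
Op 12: tick 2 -> clock=34.
Op 13: tick 1 -> clock=35.
Op 14: insert b.com -> 10.0.0.3 (expiry=35+12=47). clock=35
Op 15: insert b.com -> 10.0.0.3 (expiry=35+13=48). clock=35
Op 16: tick 9 -> clock=44. purged={a.com}
Op 17: tick 9 -> clock=53. purged={b.com}
Op 18: insert a.com -> 10.0.0.4 (expiry=53+11=64). clock=53
Op 19: tick 7 -> clock=60.
Op 20: tick 3 -> clock=63.
Op 21: insert a.com -> 10.0.0.4 (expiry=63+15=78). clock=63
Op 22: tick 1 -> clock=64.
Op 23: tick 7 -> clock=71.
Op 24: tick 2 -> clock=73.
Op 25: insert a.com -> 10.0.0.6 (expiry=73+5=78). clock=73
Op 26: tick 3 -> clock=76.
Op 27: tick 2 -> clock=78. purged={a.com}
Op 28: tick 8 -> clock=86.
Op 29: tick 2 -> clock=88.
Final clock = 88
Final cache (unexpired): {} -> size=0

Answer: clock=88 cache_size=0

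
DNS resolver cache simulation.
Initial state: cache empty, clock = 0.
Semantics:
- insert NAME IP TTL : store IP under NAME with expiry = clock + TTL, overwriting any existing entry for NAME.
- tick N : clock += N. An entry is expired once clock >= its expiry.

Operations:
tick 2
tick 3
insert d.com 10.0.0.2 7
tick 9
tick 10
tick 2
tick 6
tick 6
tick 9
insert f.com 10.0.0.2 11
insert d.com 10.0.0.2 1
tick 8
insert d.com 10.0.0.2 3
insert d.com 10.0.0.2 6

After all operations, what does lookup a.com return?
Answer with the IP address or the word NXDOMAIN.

Answer: NXDOMAIN

Derivation:
Op 1: tick 2 -> clock=2.
Op 2: tick 3 -> clock=5.
Op 3: insert d.com -> 10.0.0.2 (expiry=5+7=12). clock=5
Op 4: tick 9 -> clock=14. purged={d.com}
Op 5: tick 10 -> clock=24.
Op 6: tick 2 -> clock=26.
Op 7: tick 6 -> clock=32.
Op 8: tick 6 -> clock=38.
Op 9: tick 9 -> clock=47.
Op 10: insert f.com -> 10.0.0.2 (expiry=47+11=58). clock=47
Op 11: insert d.com -> 10.0.0.2 (expiry=47+1=48). clock=47
Op 12: tick 8 -> clock=55. purged={d.com}
Op 13: insert d.com -> 10.0.0.2 (expiry=55+3=58). clock=55
Op 14: insert d.com -> 10.0.0.2 (expiry=55+6=61). clock=55
lookup a.com: not in cache (expired or never inserted)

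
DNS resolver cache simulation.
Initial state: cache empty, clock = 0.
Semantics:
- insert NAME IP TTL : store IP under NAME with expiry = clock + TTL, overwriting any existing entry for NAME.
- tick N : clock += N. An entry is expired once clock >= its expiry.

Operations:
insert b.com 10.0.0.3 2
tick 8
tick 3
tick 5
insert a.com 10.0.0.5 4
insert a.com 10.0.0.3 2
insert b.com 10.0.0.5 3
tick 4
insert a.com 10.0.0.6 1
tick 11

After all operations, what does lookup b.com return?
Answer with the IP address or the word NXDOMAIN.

Answer: NXDOMAIN

Derivation:
Op 1: insert b.com -> 10.0.0.3 (expiry=0+2=2). clock=0
Op 2: tick 8 -> clock=8. purged={b.com}
Op 3: tick 3 -> clock=11.
Op 4: tick 5 -> clock=16.
Op 5: insert a.com -> 10.0.0.5 (expiry=16+4=20). clock=16
Op 6: insert a.com -> 10.0.0.3 (expiry=16+2=18). clock=16
Op 7: insert b.com -> 10.0.0.5 (expiry=16+3=19). clock=16
Op 8: tick 4 -> clock=20. purged={a.com,b.com}
Op 9: insert a.com -> 10.0.0.6 (expiry=20+1=21). clock=20
Op 10: tick 11 -> clock=31. purged={a.com}
lookup b.com: not in cache (expired or never inserted)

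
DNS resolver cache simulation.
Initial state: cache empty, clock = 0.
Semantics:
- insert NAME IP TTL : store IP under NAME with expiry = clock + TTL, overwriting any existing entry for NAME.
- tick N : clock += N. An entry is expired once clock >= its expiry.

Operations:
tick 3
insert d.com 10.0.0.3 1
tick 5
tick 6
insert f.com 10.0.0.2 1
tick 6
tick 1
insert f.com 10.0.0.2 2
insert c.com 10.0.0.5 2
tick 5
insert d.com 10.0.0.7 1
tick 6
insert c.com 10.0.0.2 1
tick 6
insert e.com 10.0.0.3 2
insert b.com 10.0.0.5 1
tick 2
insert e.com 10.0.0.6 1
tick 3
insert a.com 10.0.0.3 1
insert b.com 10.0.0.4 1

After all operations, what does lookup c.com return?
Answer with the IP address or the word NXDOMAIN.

Answer: NXDOMAIN

Derivation:
Op 1: tick 3 -> clock=3.
Op 2: insert d.com -> 10.0.0.3 (expiry=3+1=4). clock=3
Op 3: tick 5 -> clock=8. purged={d.com}
Op 4: tick 6 -> clock=14.
Op 5: insert f.com -> 10.0.0.2 (expiry=14+1=15). clock=14
Op 6: tick 6 -> clock=20. purged={f.com}
Op 7: tick 1 -> clock=21.
Op 8: insert f.com -> 10.0.0.2 (expiry=21+2=23). clock=21
Op 9: insert c.com -> 10.0.0.5 (expiry=21+2=23). clock=21
Op 10: tick 5 -> clock=26. purged={c.com,f.com}
Op 11: insert d.com -> 10.0.0.7 (expiry=26+1=27). clock=26
Op 12: tick 6 -> clock=32. purged={d.com}
Op 13: insert c.com -> 10.0.0.2 (expiry=32+1=33). clock=32
Op 14: tick 6 -> clock=38. purged={c.com}
Op 15: insert e.com -> 10.0.0.3 (expiry=38+2=40). clock=38
Op 16: insert b.com -> 10.0.0.5 (expiry=38+1=39). clock=38
Op 17: tick 2 -> clock=40. purged={b.com,e.com}
Op 18: insert e.com -> 10.0.0.6 (expiry=40+1=41). clock=40
Op 19: tick 3 -> clock=43. purged={e.com}
Op 20: insert a.com -> 10.0.0.3 (expiry=43+1=44). clock=43
Op 21: insert b.com -> 10.0.0.4 (expiry=43+1=44). clock=43
lookup c.com: not in cache (expired or never inserted)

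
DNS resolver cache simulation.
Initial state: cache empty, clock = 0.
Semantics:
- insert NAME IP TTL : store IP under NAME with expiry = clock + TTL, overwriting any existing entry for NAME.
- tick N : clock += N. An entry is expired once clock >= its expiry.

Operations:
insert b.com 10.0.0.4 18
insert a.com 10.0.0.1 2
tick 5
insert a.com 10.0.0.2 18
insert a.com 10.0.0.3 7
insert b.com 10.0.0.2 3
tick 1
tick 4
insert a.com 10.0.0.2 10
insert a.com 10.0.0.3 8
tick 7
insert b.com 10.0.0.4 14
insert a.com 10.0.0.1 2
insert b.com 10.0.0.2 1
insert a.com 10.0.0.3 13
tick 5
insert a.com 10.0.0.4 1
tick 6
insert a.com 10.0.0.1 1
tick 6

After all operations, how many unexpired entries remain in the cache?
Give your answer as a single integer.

Answer: 0

Derivation:
Op 1: insert b.com -> 10.0.0.4 (expiry=0+18=18). clock=0
Op 2: insert a.com -> 10.0.0.1 (expiry=0+2=2). clock=0
Op 3: tick 5 -> clock=5. purged={a.com}
Op 4: insert a.com -> 10.0.0.2 (expiry=5+18=23). clock=5
Op 5: insert a.com -> 10.0.0.3 (expiry=5+7=12). clock=5
Op 6: insert b.com -> 10.0.0.2 (expiry=5+3=8). clock=5
Op 7: tick 1 -> clock=6.
Op 8: tick 4 -> clock=10. purged={b.com}
Op 9: insert a.com -> 10.0.0.2 (expiry=10+10=20). clock=10
Op 10: insert a.com -> 10.0.0.3 (expiry=10+8=18). clock=10
Op 11: tick 7 -> clock=17.
Op 12: insert b.com -> 10.0.0.4 (expiry=17+14=31). clock=17
Op 13: insert a.com -> 10.0.0.1 (expiry=17+2=19). clock=17
Op 14: insert b.com -> 10.0.0.2 (expiry=17+1=18). clock=17
Op 15: insert a.com -> 10.0.0.3 (expiry=17+13=30). clock=17
Op 16: tick 5 -> clock=22. purged={b.com}
Op 17: insert a.com -> 10.0.0.4 (expiry=22+1=23). clock=22
Op 18: tick 6 -> clock=28. purged={a.com}
Op 19: insert a.com -> 10.0.0.1 (expiry=28+1=29). clock=28
Op 20: tick 6 -> clock=34. purged={a.com}
Final cache (unexpired): {} -> size=0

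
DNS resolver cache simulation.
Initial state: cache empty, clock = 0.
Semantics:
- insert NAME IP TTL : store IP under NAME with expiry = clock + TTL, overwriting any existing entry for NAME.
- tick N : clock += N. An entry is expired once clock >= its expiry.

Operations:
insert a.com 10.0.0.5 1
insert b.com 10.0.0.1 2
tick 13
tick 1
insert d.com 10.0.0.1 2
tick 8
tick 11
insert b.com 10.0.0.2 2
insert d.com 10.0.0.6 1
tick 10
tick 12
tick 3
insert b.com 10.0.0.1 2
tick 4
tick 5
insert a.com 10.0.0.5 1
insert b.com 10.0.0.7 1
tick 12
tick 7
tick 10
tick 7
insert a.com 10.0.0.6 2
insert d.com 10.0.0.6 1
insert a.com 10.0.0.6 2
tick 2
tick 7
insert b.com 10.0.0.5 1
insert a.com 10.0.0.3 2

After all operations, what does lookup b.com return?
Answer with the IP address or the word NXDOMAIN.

Op 1: insert a.com -> 10.0.0.5 (expiry=0+1=1). clock=0
Op 2: insert b.com -> 10.0.0.1 (expiry=0+2=2). clock=0
Op 3: tick 13 -> clock=13. purged={a.com,b.com}
Op 4: tick 1 -> clock=14.
Op 5: insert d.com -> 10.0.0.1 (expiry=14+2=16). clock=14
Op 6: tick 8 -> clock=22. purged={d.com}
Op 7: tick 11 -> clock=33.
Op 8: insert b.com -> 10.0.0.2 (expiry=33+2=35). clock=33
Op 9: insert d.com -> 10.0.0.6 (expiry=33+1=34). clock=33
Op 10: tick 10 -> clock=43. purged={b.com,d.com}
Op 11: tick 12 -> clock=55.
Op 12: tick 3 -> clock=58.
Op 13: insert b.com -> 10.0.0.1 (expiry=58+2=60). clock=58
Op 14: tick 4 -> clock=62. purged={b.com}
Op 15: tick 5 -> clock=67.
Op 16: insert a.com -> 10.0.0.5 (expiry=67+1=68). clock=67
Op 17: insert b.com -> 10.0.0.7 (expiry=67+1=68). clock=67
Op 18: tick 12 -> clock=79. purged={a.com,b.com}
Op 19: tick 7 -> clock=86.
Op 20: tick 10 -> clock=96.
Op 21: tick 7 -> clock=103.
Op 22: insert a.com -> 10.0.0.6 (expiry=103+2=105). clock=103
Op 23: insert d.com -> 10.0.0.6 (expiry=103+1=104). clock=103
Op 24: insert a.com -> 10.0.0.6 (expiry=103+2=105). clock=103
Op 25: tick 2 -> clock=105. purged={a.com,d.com}
Op 26: tick 7 -> clock=112.
Op 27: insert b.com -> 10.0.0.5 (expiry=112+1=113). clock=112
Op 28: insert a.com -> 10.0.0.3 (expiry=112+2=114). clock=112
lookup b.com: present, ip=10.0.0.5 expiry=113 > clock=112

Answer: 10.0.0.5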